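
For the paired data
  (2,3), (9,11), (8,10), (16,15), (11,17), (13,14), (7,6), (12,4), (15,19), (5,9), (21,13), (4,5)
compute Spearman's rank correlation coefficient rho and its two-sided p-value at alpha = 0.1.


Step 1: Rank x and y separately (midranks; no ties here).
rank(x): 2->1, 9->6, 8->5, 16->11, 11->7, 13->9, 7->4, 12->8, 15->10, 5->3, 21->12, 4->2
rank(y): 3->1, 11->7, 10->6, 15->10, 17->11, 14->9, 6->4, 4->2, 19->12, 9->5, 13->8, 5->3
Step 2: d_i = R_x(i) - R_y(i); compute d_i^2.
  (1-1)^2=0, (6-7)^2=1, (5-6)^2=1, (11-10)^2=1, (7-11)^2=16, (9-9)^2=0, (4-4)^2=0, (8-2)^2=36, (10-12)^2=4, (3-5)^2=4, (12-8)^2=16, (2-3)^2=1
sum(d^2) = 80.
Step 3: rho = 1 - 6*80 / (12*(12^2 - 1)) = 1 - 480/1716 = 0.720280.
Step 4: Under H0, t = rho * sqrt((n-2)/(1-rho^2)) = 3.2835 ~ t(10).
Step 5: Two-sided p-value from the t-distribution with 10 df = 0.008240.
Step 6: alpha = 0.1. reject H0.

rho = 0.7203, p = 0.008240, reject H0 at alpha = 0.1.


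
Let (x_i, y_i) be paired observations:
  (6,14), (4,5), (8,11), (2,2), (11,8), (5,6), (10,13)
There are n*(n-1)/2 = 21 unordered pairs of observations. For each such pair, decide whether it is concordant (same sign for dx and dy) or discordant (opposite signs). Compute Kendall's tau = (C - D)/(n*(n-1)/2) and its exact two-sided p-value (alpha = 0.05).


Step 1: Enumerate the 21 unordered pairs (i,j) with i<j and classify each by sign(x_j-x_i) * sign(y_j-y_i).
  (1,2):dx=-2,dy=-9->C; (1,3):dx=+2,dy=-3->D; (1,4):dx=-4,dy=-12->C; (1,5):dx=+5,dy=-6->D
  (1,6):dx=-1,dy=-8->C; (1,7):dx=+4,dy=-1->D; (2,3):dx=+4,dy=+6->C; (2,4):dx=-2,dy=-3->C
  (2,5):dx=+7,dy=+3->C; (2,6):dx=+1,dy=+1->C; (2,7):dx=+6,dy=+8->C; (3,4):dx=-6,dy=-9->C
  (3,5):dx=+3,dy=-3->D; (3,6):dx=-3,dy=-5->C; (3,7):dx=+2,dy=+2->C; (4,5):dx=+9,dy=+6->C
  (4,6):dx=+3,dy=+4->C; (4,7):dx=+8,dy=+11->C; (5,6):dx=-6,dy=-2->C; (5,7):dx=-1,dy=+5->D
  (6,7):dx=+5,dy=+7->C
Step 2: C = 16, D = 5, total pairs = 21.
Step 3: tau = (C - D)/(n(n-1)/2) = (16 - 5)/21 = 0.523810.
Step 4: Exact two-sided p-value (enumerate n! = 5040 permutations of y under H0): p = 0.136111.
Step 5: alpha = 0.05. fail to reject H0.

tau_b = 0.5238 (C=16, D=5), p = 0.136111, fail to reject H0.


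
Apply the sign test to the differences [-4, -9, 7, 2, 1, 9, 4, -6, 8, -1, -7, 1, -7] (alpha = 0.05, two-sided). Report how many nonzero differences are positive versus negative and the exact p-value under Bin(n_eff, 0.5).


Step 1: Discard zero differences. Original n = 13; n_eff = number of nonzero differences = 13.
Nonzero differences (with sign): -4, -9, +7, +2, +1, +9, +4, -6, +8, -1, -7, +1, -7
Step 2: Count signs: positive = 7, negative = 6.
Step 3: Under H0: P(positive) = 0.5, so the number of positives S ~ Bin(13, 0.5).
Step 4: Two-sided exact p-value = sum of Bin(13,0.5) probabilities at or below the observed probability = 1.000000.
Step 5: alpha = 0.05. fail to reject H0.

n_eff = 13, pos = 7, neg = 6, p = 1.000000, fail to reject H0.


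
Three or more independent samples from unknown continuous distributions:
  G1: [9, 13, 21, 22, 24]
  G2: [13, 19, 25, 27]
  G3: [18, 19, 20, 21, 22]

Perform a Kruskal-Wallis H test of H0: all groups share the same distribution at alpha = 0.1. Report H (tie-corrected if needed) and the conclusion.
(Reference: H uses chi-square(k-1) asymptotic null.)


Step 1: Combine all N = 14 observations and assign midranks.
sorted (value, group, rank): (9,G1,1), (13,G1,2.5), (13,G2,2.5), (18,G3,4), (19,G2,5.5), (19,G3,5.5), (20,G3,7), (21,G1,8.5), (21,G3,8.5), (22,G1,10.5), (22,G3,10.5), (24,G1,12), (25,G2,13), (27,G2,14)
Step 2: Sum ranks within each group.
R_1 = 34.5 (n_1 = 5)
R_2 = 35 (n_2 = 4)
R_3 = 35.5 (n_3 = 5)
Step 3: H = 12/(N(N+1)) * sum(R_i^2/n_i) - 3(N+1)
     = 12/(14*15) * (34.5^2/5 + 35^2/4 + 35.5^2/5) - 3*15
     = 0.057143 * 796.35 - 45
     = 0.505714.
Step 4: Ties present; correction factor C = 1 - 24/(14^3 - 14) = 0.991209. Corrected H = 0.505714 / 0.991209 = 0.510200.
Step 5: Under H0, H ~ chi^2(2); p-value = 0.774839.
Step 6: alpha = 0.1. fail to reject H0.

H = 0.5102, df = 2, p = 0.774839, fail to reject H0.


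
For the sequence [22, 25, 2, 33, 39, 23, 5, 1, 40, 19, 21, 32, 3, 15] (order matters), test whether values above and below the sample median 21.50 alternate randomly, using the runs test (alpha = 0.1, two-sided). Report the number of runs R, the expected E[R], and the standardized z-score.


Step 1: Compute median = 21.50; label A = above, B = below.
Labels in order: AABAAABBABBABB  (n_A = 7, n_B = 7)
Step 2: Count runs R = 8.
Step 3: Under H0 (random ordering), E[R] = 2*n_A*n_B/(n_A+n_B) + 1 = 2*7*7/14 + 1 = 8.0000.
        Var[R] = 2*n_A*n_B*(2*n_A*n_B - n_A - n_B) / ((n_A+n_B)^2 * (n_A+n_B-1)) = 8232/2548 = 3.2308.
        SD[R] = 1.7974.
Step 4: R = E[R], so z = 0 with no continuity correction.
Step 5: Two-sided p-value via normal approximation = 2*(1 - Phi(|z|)) = 1.000000.
Step 6: alpha = 0.1. fail to reject H0.

R = 8, z = 0.0000, p = 1.000000, fail to reject H0.


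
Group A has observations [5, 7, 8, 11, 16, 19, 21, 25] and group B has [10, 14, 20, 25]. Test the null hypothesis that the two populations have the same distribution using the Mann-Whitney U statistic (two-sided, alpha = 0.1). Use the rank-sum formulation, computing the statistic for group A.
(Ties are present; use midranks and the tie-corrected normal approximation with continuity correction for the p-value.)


Step 1: Combine and sort all 12 observations; assign midranks.
sorted (value, group): (5,X), (7,X), (8,X), (10,Y), (11,X), (14,Y), (16,X), (19,X), (20,Y), (21,X), (25,X), (25,Y)
ranks: 5->1, 7->2, 8->3, 10->4, 11->5, 14->6, 16->7, 19->8, 20->9, 21->10, 25->11.5, 25->11.5
Step 2: Rank sum for X: R1 = 1 + 2 + 3 + 5 + 7 + 8 + 10 + 11.5 = 47.5.
Step 3: U_X = R1 - n1(n1+1)/2 = 47.5 - 8*9/2 = 47.5 - 36 = 11.5.
       U_Y = n1*n2 - U_X = 32 - 11.5 = 20.5.
Step 4: Ties are present, so use the tie-corrected normal approximation (with continuity correction) for the p-value.
Step 5: p-value = 0.496152; compare to alpha = 0.1. fail to reject H0.

U_X = 11.5, p = 0.496152, fail to reject H0 at alpha = 0.1.


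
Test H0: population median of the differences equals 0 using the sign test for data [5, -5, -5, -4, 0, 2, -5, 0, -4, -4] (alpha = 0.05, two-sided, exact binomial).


Step 1: Discard zero differences. Original n = 10; n_eff = number of nonzero differences = 8.
Nonzero differences (with sign): +5, -5, -5, -4, +2, -5, -4, -4
Step 2: Count signs: positive = 2, negative = 6.
Step 3: Under H0: P(positive) = 0.5, so the number of positives S ~ Bin(8, 0.5).
Step 4: Two-sided exact p-value = sum of Bin(8,0.5) probabilities at or below the observed probability = 0.289062.
Step 5: alpha = 0.05. fail to reject H0.

n_eff = 8, pos = 2, neg = 6, p = 0.289062, fail to reject H0.


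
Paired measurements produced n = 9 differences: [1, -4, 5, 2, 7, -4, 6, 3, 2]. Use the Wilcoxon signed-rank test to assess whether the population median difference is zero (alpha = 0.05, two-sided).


Step 1: Drop any zero differences (none here) and take |d_i|.
|d| = [1, 4, 5, 2, 7, 4, 6, 3, 2]
Step 2: Midrank |d_i| (ties get averaged ranks).
ranks: |1|->1, |4|->5.5, |5|->7, |2|->2.5, |7|->9, |4|->5.5, |6|->8, |3|->4, |2|->2.5
Step 3: Attach original signs; sum ranks with positive sign and with negative sign.
W+ = 1 + 7 + 2.5 + 9 + 8 + 4 + 2.5 = 34
W- = 5.5 + 5.5 = 11
(Check: W+ + W- = 45 should equal n(n+1)/2 = 45.)
Step 4: Test statistic W = min(W+, W-) = 11.
Step 5: Ties in |d|, so use the tie-corrected normal approximation.
        E[W] = n(n+1)/4 = 9*10/4 = 22.5.
        Tie groups: |d|=2 (t=2), |d|=4 (t=2); sum(t^3 - t) = 12.
        Var[W] = n(n+1)(2n+1)/24 - sum(t^3-t)/48 = 1710/24 - 12/48 = 71.
        z = (W - E[W]) / sqrt(Var[W]) = (11 - 22.5) / 8.4261 = -1.3648.
        Two-sided p = 2*Phi(z) = 0.172316.
Step 6: alpha = 0.05. fail to reject H0.

W+ = 34, W- = 11, W = min = 11, p = 0.172316, fail to reject H0.


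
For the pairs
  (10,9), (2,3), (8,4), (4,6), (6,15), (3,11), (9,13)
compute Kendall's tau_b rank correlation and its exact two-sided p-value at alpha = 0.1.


Step 1: Enumerate the 21 unordered pairs (i,j) with i<j and classify each by sign(x_j-x_i) * sign(y_j-y_i).
  (1,2):dx=-8,dy=-6->C; (1,3):dx=-2,dy=-5->C; (1,4):dx=-6,dy=-3->C; (1,5):dx=-4,dy=+6->D
  (1,6):dx=-7,dy=+2->D; (1,7):dx=-1,dy=+4->D; (2,3):dx=+6,dy=+1->C; (2,4):dx=+2,dy=+3->C
  (2,5):dx=+4,dy=+12->C; (2,6):dx=+1,dy=+8->C; (2,7):dx=+7,dy=+10->C; (3,4):dx=-4,dy=+2->D
  (3,5):dx=-2,dy=+11->D; (3,6):dx=-5,dy=+7->D; (3,7):dx=+1,dy=+9->C; (4,5):dx=+2,dy=+9->C
  (4,6):dx=-1,dy=+5->D; (4,7):dx=+5,dy=+7->C; (5,6):dx=-3,dy=-4->C; (5,7):dx=+3,dy=-2->D
  (6,7):dx=+6,dy=+2->C
Step 2: C = 13, D = 8, total pairs = 21.
Step 3: tau = (C - D)/(n(n-1)/2) = (13 - 8)/21 = 0.238095.
Step 4: Exact two-sided p-value (enumerate n! = 5040 permutations of y under H0): p = 0.561905.
Step 5: alpha = 0.1. fail to reject H0.

tau_b = 0.2381 (C=13, D=8), p = 0.561905, fail to reject H0.


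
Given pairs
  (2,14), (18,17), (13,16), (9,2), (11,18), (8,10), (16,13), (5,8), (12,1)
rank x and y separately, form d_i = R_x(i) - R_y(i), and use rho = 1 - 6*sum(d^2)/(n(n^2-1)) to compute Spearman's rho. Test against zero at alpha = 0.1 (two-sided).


Step 1: Rank x and y separately (midranks; no ties here).
rank(x): 2->1, 18->9, 13->7, 9->4, 11->5, 8->3, 16->8, 5->2, 12->6
rank(y): 14->6, 17->8, 16->7, 2->2, 18->9, 10->4, 13->5, 8->3, 1->1
Step 2: d_i = R_x(i) - R_y(i); compute d_i^2.
  (1-6)^2=25, (9-8)^2=1, (7-7)^2=0, (4-2)^2=4, (5-9)^2=16, (3-4)^2=1, (8-5)^2=9, (2-3)^2=1, (6-1)^2=25
sum(d^2) = 82.
Step 3: rho = 1 - 6*82 / (9*(9^2 - 1)) = 1 - 492/720 = 0.316667.
Step 4: Under H0, t = rho * sqrt((n-2)/(1-rho^2)) = 0.8833 ~ t(7).
Step 5: Two-sided p-value from the t-distribution with 7 df = 0.406397.
Step 6: alpha = 0.1. fail to reject H0.

rho = 0.3167, p = 0.406397, fail to reject H0 at alpha = 0.1.


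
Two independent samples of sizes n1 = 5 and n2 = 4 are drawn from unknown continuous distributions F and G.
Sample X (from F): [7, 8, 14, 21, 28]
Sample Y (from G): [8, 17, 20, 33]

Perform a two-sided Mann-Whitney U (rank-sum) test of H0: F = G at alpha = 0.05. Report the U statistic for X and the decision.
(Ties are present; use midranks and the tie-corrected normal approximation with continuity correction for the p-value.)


Step 1: Combine and sort all 9 observations; assign midranks.
sorted (value, group): (7,X), (8,X), (8,Y), (14,X), (17,Y), (20,Y), (21,X), (28,X), (33,Y)
ranks: 7->1, 8->2.5, 8->2.5, 14->4, 17->5, 20->6, 21->7, 28->8, 33->9
Step 2: Rank sum for X: R1 = 1 + 2.5 + 4 + 7 + 8 = 22.5.
Step 3: U_X = R1 - n1(n1+1)/2 = 22.5 - 5*6/2 = 22.5 - 15 = 7.5.
       U_Y = n1*n2 - U_X = 20 - 7.5 = 12.5.
Step 4: Ties are present, so use the tie-corrected normal approximation (with continuity correction) for the p-value.
Step 5: p-value = 0.622753; compare to alpha = 0.05. fail to reject H0.

U_X = 7.5, p = 0.622753, fail to reject H0 at alpha = 0.05.


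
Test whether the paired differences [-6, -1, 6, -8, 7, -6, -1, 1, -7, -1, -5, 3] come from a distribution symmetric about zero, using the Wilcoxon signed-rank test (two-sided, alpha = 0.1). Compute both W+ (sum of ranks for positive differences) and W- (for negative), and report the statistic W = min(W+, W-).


Step 1: Drop any zero differences (none here) and take |d_i|.
|d| = [6, 1, 6, 8, 7, 6, 1, 1, 7, 1, 5, 3]
Step 2: Midrank |d_i| (ties get averaged ranks).
ranks: |6|->8, |1|->2.5, |6|->8, |8|->12, |7|->10.5, |6|->8, |1|->2.5, |1|->2.5, |7|->10.5, |1|->2.5, |5|->6, |3|->5
Step 3: Attach original signs; sum ranks with positive sign and with negative sign.
W+ = 8 + 10.5 + 2.5 + 5 = 26
W- = 8 + 2.5 + 12 + 8 + 2.5 + 10.5 + 2.5 + 6 = 52
(Check: W+ + W- = 78 should equal n(n+1)/2 = 78.)
Step 4: Test statistic W = min(W+, W-) = 26.
Step 5: Ties in |d|, so use the tie-corrected normal approximation.
        E[W] = n(n+1)/4 = 12*13/4 = 39.
        Tie groups: |d|=1 (t=4), |d|=6 (t=3), |d|=7 (t=2); sum(t^3 - t) = 90.
        Var[W] = n(n+1)(2n+1)/24 - sum(t^3-t)/48 = 3900/24 - 90/48 = 160.625.
        z = (W - E[W]) / sqrt(Var[W]) = (26 - 39) / 12.6738 = -1.0257.
        Two-sided p = 2*Phi(z) = 0.305015.
Step 6: alpha = 0.1. fail to reject H0.

W+ = 26, W- = 52, W = min = 26, p = 0.305015, fail to reject H0.


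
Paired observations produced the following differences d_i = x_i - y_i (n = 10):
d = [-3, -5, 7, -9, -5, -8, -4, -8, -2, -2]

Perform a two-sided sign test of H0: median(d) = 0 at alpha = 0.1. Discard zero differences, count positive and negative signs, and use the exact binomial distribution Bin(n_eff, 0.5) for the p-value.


Step 1: Discard zero differences. Original n = 10; n_eff = number of nonzero differences = 10.
Nonzero differences (with sign): -3, -5, +7, -9, -5, -8, -4, -8, -2, -2
Step 2: Count signs: positive = 1, negative = 9.
Step 3: Under H0: P(positive) = 0.5, so the number of positives S ~ Bin(10, 0.5).
Step 4: Two-sided exact p-value = sum of Bin(10,0.5) probabilities at or below the observed probability = 0.021484.
Step 5: alpha = 0.1. reject H0.

n_eff = 10, pos = 1, neg = 9, p = 0.021484, reject H0.


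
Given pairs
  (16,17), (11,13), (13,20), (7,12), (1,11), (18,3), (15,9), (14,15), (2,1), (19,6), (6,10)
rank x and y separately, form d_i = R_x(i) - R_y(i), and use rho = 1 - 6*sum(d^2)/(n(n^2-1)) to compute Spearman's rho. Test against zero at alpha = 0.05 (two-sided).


Step 1: Rank x and y separately (midranks; no ties here).
rank(x): 16->9, 11->5, 13->6, 7->4, 1->1, 18->10, 15->8, 14->7, 2->2, 19->11, 6->3
rank(y): 17->10, 13->8, 20->11, 12->7, 11->6, 3->2, 9->4, 15->9, 1->1, 6->3, 10->5
Step 2: d_i = R_x(i) - R_y(i); compute d_i^2.
  (9-10)^2=1, (5-8)^2=9, (6-11)^2=25, (4-7)^2=9, (1-6)^2=25, (10-2)^2=64, (8-4)^2=16, (7-9)^2=4, (2-1)^2=1, (11-3)^2=64, (3-5)^2=4
sum(d^2) = 222.
Step 3: rho = 1 - 6*222 / (11*(11^2 - 1)) = 1 - 1332/1320 = -0.009091.
Step 4: Under H0, t = rho * sqrt((n-2)/(1-rho^2)) = -0.0273 ~ t(9).
Step 5: Two-sided p-value from the t-distribution with 9 df = 0.978837.
Step 6: alpha = 0.05. fail to reject H0.

rho = -0.0091, p = 0.978837, fail to reject H0 at alpha = 0.05.


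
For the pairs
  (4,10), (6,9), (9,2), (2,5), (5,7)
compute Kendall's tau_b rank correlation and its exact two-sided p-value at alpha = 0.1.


Step 1: Enumerate the 10 unordered pairs (i,j) with i<j and classify each by sign(x_j-x_i) * sign(y_j-y_i).
  (1,2):dx=+2,dy=-1->D; (1,3):dx=+5,dy=-8->D; (1,4):dx=-2,dy=-5->C; (1,5):dx=+1,dy=-3->D
  (2,3):dx=+3,dy=-7->D; (2,4):dx=-4,dy=-4->C; (2,5):dx=-1,dy=-2->C; (3,4):dx=-7,dy=+3->D
  (3,5):dx=-4,dy=+5->D; (4,5):dx=+3,dy=+2->C
Step 2: C = 4, D = 6, total pairs = 10.
Step 3: tau = (C - D)/(n(n-1)/2) = (4 - 6)/10 = -0.200000.
Step 4: Exact two-sided p-value (enumerate n! = 120 permutations of y under H0): p = 0.816667.
Step 5: alpha = 0.1. fail to reject H0.

tau_b = -0.2000 (C=4, D=6), p = 0.816667, fail to reject H0.


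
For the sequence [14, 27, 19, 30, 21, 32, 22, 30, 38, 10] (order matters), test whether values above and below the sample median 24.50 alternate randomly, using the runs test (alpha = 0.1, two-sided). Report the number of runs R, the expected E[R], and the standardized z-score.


Step 1: Compute median = 24.50; label A = above, B = below.
Labels in order: BABABABAAB  (n_A = 5, n_B = 5)
Step 2: Count runs R = 9.
Step 3: Under H0 (random ordering), E[R] = 2*n_A*n_B/(n_A+n_B) + 1 = 2*5*5/10 + 1 = 6.0000.
        Var[R] = 2*n_A*n_B*(2*n_A*n_B - n_A - n_B) / ((n_A+n_B)^2 * (n_A+n_B-1)) = 2000/900 = 2.2222.
        SD[R] = 1.4907.
Step 4: Continuity-corrected z = (R - 0.5 - E[R]) / SD[R] = (9 - 0.5 - 6.0000) / 1.4907 = 1.6771.
Step 5: Two-sided p-value via normal approximation = 2*(1 - Phi(|z|)) = 0.093533.
Step 6: alpha = 0.1. reject H0.

R = 9, z = 1.6771, p = 0.093533, reject H0.


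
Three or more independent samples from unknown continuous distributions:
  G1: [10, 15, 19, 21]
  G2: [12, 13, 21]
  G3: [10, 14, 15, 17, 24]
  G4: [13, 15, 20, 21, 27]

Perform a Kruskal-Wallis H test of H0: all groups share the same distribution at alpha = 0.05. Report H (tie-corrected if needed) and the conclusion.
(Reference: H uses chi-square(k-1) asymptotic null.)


Step 1: Combine all N = 17 observations and assign midranks.
sorted (value, group, rank): (10,G1,1.5), (10,G3,1.5), (12,G2,3), (13,G2,4.5), (13,G4,4.5), (14,G3,6), (15,G1,8), (15,G3,8), (15,G4,8), (17,G3,10), (19,G1,11), (20,G4,12), (21,G1,14), (21,G2,14), (21,G4,14), (24,G3,16), (27,G4,17)
Step 2: Sum ranks within each group.
R_1 = 34.5 (n_1 = 4)
R_2 = 21.5 (n_2 = 3)
R_3 = 41.5 (n_3 = 5)
R_4 = 55.5 (n_4 = 5)
Step 3: H = 12/(N(N+1)) * sum(R_i^2/n_i) - 3(N+1)
     = 12/(17*18) * (34.5^2/4 + 21.5^2/3 + 41.5^2/5 + 55.5^2/5) - 3*18
     = 0.039216 * 1412.15 - 54
     = 1.378268.
Step 4: Ties present; correction factor C = 1 - 60/(17^3 - 17) = 0.987745. Corrected H = 1.378268 / 0.987745 = 1.395368.
Step 5: Under H0, H ~ chi^2(3); p-value = 0.706621.
Step 6: alpha = 0.05. fail to reject H0.

H = 1.3954, df = 3, p = 0.706621, fail to reject H0.


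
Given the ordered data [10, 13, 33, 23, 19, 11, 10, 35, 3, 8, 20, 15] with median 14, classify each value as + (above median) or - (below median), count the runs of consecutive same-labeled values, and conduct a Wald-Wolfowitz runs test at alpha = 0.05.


Step 1: Compute median = 14; label A = above, B = below.
Labels in order: BBAAABBABBAA  (n_A = 6, n_B = 6)
Step 2: Count runs R = 6.
Step 3: Under H0 (random ordering), E[R] = 2*n_A*n_B/(n_A+n_B) + 1 = 2*6*6/12 + 1 = 7.0000.
        Var[R] = 2*n_A*n_B*(2*n_A*n_B - n_A - n_B) / ((n_A+n_B)^2 * (n_A+n_B-1)) = 4320/1584 = 2.7273.
        SD[R] = 1.6514.
Step 4: Continuity-corrected z = (R + 0.5 - E[R]) / SD[R] = (6 + 0.5 - 7.0000) / 1.6514 = -0.3028.
Step 5: Two-sided p-value via normal approximation = 2*(1 - Phi(|z|)) = 0.762069.
Step 6: alpha = 0.05. fail to reject H0.

R = 6, z = -0.3028, p = 0.762069, fail to reject H0.


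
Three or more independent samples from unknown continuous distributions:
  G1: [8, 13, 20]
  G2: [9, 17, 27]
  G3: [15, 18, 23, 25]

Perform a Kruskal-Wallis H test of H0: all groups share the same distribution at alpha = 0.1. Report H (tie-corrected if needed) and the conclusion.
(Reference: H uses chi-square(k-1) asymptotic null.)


Step 1: Combine all N = 10 observations and assign midranks.
sorted (value, group, rank): (8,G1,1), (9,G2,2), (13,G1,3), (15,G3,4), (17,G2,5), (18,G3,6), (20,G1,7), (23,G3,8), (25,G3,9), (27,G2,10)
Step 2: Sum ranks within each group.
R_1 = 11 (n_1 = 3)
R_2 = 17 (n_2 = 3)
R_3 = 27 (n_3 = 4)
Step 3: H = 12/(N(N+1)) * sum(R_i^2/n_i) - 3(N+1)
     = 12/(10*11) * (11^2/3 + 17^2/3 + 27^2/4) - 3*11
     = 0.109091 * 318.917 - 33
     = 1.790909.
Step 4: No ties, so H is used without correction.
Step 5: Under H0, H ~ chi^2(2); p-value = 0.408422.
Step 6: alpha = 0.1. fail to reject H0.

H = 1.7909, df = 2, p = 0.408422, fail to reject H0.


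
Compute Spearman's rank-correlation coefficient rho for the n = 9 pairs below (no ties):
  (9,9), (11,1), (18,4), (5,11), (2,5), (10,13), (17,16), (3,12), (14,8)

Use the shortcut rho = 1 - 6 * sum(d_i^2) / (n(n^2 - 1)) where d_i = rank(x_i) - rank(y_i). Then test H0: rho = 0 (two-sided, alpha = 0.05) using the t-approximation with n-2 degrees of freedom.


Step 1: Rank x and y separately (midranks; no ties here).
rank(x): 9->4, 11->6, 18->9, 5->3, 2->1, 10->5, 17->8, 3->2, 14->7
rank(y): 9->5, 1->1, 4->2, 11->6, 5->3, 13->8, 16->9, 12->7, 8->4
Step 2: d_i = R_x(i) - R_y(i); compute d_i^2.
  (4-5)^2=1, (6-1)^2=25, (9-2)^2=49, (3-6)^2=9, (1-3)^2=4, (5-8)^2=9, (8-9)^2=1, (2-7)^2=25, (7-4)^2=9
sum(d^2) = 132.
Step 3: rho = 1 - 6*132 / (9*(9^2 - 1)) = 1 - 792/720 = -0.100000.
Step 4: Under H0, t = rho * sqrt((n-2)/(1-rho^2)) = -0.2659 ~ t(7).
Step 5: Two-sided p-value from the t-distribution with 7 df = 0.797972.
Step 6: alpha = 0.05. fail to reject H0.

rho = -0.1000, p = 0.797972, fail to reject H0 at alpha = 0.05.


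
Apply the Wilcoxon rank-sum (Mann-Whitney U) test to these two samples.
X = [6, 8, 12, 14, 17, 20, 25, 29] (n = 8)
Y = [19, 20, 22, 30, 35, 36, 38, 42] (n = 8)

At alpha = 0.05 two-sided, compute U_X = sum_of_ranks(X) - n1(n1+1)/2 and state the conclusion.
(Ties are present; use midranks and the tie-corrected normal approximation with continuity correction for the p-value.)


Step 1: Combine and sort all 16 observations; assign midranks.
sorted (value, group): (6,X), (8,X), (12,X), (14,X), (17,X), (19,Y), (20,X), (20,Y), (22,Y), (25,X), (29,X), (30,Y), (35,Y), (36,Y), (38,Y), (42,Y)
ranks: 6->1, 8->2, 12->3, 14->4, 17->5, 19->6, 20->7.5, 20->7.5, 22->9, 25->10, 29->11, 30->12, 35->13, 36->14, 38->15, 42->16
Step 2: Rank sum for X: R1 = 1 + 2 + 3 + 4 + 5 + 7.5 + 10 + 11 = 43.5.
Step 3: U_X = R1 - n1(n1+1)/2 = 43.5 - 8*9/2 = 43.5 - 36 = 7.5.
       U_Y = n1*n2 - U_X = 64 - 7.5 = 56.5.
Step 4: Ties are present, so use the tie-corrected normal approximation (with continuity correction) for the p-value.
Step 5: p-value = 0.011657; compare to alpha = 0.05. reject H0.

U_X = 7.5, p = 0.011657, reject H0 at alpha = 0.05.


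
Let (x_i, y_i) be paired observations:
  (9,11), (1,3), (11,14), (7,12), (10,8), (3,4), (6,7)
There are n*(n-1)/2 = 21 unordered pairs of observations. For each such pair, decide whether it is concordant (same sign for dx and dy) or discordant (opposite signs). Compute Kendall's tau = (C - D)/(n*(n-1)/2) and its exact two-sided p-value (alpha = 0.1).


Step 1: Enumerate the 21 unordered pairs (i,j) with i<j and classify each by sign(x_j-x_i) * sign(y_j-y_i).
  (1,2):dx=-8,dy=-8->C; (1,3):dx=+2,dy=+3->C; (1,4):dx=-2,dy=+1->D; (1,5):dx=+1,dy=-3->D
  (1,6):dx=-6,dy=-7->C; (1,7):dx=-3,dy=-4->C; (2,3):dx=+10,dy=+11->C; (2,4):dx=+6,dy=+9->C
  (2,5):dx=+9,dy=+5->C; (2,6):dx=+2,dy=+1->C; (2,7):dx=+5,dy=+4->C; (3,4):dx=-4,dy=-2->C
  (3,5):dx=-1,dy=-6->C; (3,6):dx=-8,dy=-10->C; (3,7):dx=-5,dy=-7->C; (4,5):dx=+3,dy=-4->D
  (4,6):dx=-4,dy=-8->C; (4,7):dx=-1,dy=-5->C; (5,6):dx=-7,dy=-4->C; (5,7):dx=-4,dy=-1->C
  (6,7):dx=+3,dy=+3->C
Step 2: C = 18, D = 3, total pairs = 21.
Step 3: tau = (C - D)/(n(n-1)/2) = (18 - 3)/21 = 0.714286.
Step 4: Exact two-sided p-value (enumerate n! = 5040 permutations of y under H0): p = 0.030159.
Step 5: alpha = 0.1. reject H0.

tau_b = 0.7143 (C=18, D=3), p = 0.030159, reject H0.


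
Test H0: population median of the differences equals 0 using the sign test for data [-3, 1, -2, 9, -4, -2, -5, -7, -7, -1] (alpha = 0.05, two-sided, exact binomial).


Step 1: Discard zero differences. Original n = 10; n_eff = number of nonzero differences = 10.
Nonzero differences (with sign): -3, +1, -2, +9, -4, -2, -5, -7, -7, -1
Step 2: Count signs: positive = 2, negative = 8.
Step 3: Under H0: P(positive) = 0.5, so the number of positives S ~ Bin(10, 0.5).
Step 4: Two-sided exact p-value = sum of Bin(10,0.5) probabilities at or below the observed probability = 0.109375.
Step 5: alpha = 0.05. fail to reject H0.

n_eff = 10, pos = 2, neg = 8, p = 0.109375, fail to reject H0.


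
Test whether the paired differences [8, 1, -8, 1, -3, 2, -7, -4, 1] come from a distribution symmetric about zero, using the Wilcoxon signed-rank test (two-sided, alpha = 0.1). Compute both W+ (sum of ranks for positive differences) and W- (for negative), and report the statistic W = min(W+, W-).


Step 1: Drop any zero differences (none here) and take |d_i|.
|d| = [8, 1, 8, 1, 3, 2, 7, 4, 1]
Step 2: Midrank |d_i| (ties get averaged ranks).
ranks: |8|->8.5, |1|->2, |8|->8.5, |1|->2, |3|->5, |2|->4, |7|->7, |4|->6, |1|->2
Step 3: Attach original signs; sum ranks with positive sign and with negative sign.
W+ = 8.5 + 2 + 2 + 4 + 2 = 18.5
W- = 8.5 + 5 + 7 + 6 = 26.5
(Check: W+ + W- = 45 should equal n(n+1)/2 = 45.)
Step 4: Test statistic W = min(W+, W-) = 18.5.
Step 5: Ties in |d|, so use the tie-corrected normal approximation.
        E[W] = n(n+1)/4 = 9*10/4 = 22.5.
        Tie groups: |d|=1 (t=3), |d|=8 (t=2); sum(t^3 - t) = 30.
        Var[W] = n(n+1)(2n+1)/24 - sum(t^3-t)/48 = 1710/24 - 30/48 = 70.625.
        z = (W - E[W]) / sqrt(Var[W]) = (18.5 - 22.5) / 8.4039 = -0.4760.
        Two-sided p = 2*Phi(z) = 0.634095.
Step 6: alpha = 0.1. fail to reject H0.

W+ = 18.5, W- = 26.5, W = min = 18.5, p = 0.634095, fail to reject H0.


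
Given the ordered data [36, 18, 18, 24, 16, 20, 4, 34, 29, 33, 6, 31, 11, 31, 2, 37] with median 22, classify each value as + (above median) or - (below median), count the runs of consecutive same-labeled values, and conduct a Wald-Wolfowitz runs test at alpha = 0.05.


Step 1: Compute median = 22; label A = above, B = below.
Labels in order: ABBABBBAAABABABA  (n_A = 8, n_B = 8)
Step 2: Count runs R = 11.
Step 3: Under H0 (random ordering), E[R] = 2*n_A*n_B/(n_A+n_B) + 1 = 2*8*8/16 + 1 = 9.0000.
        Var[R] = 2*n_A*n_B*(2*n_A*n_B - n_A - n_B) / ((n_A+n_B)^2 * (n_A+n_B-1)) = 14336/3840 = 3.7333.
        SD[R] = 1.9322.
Step 4: Continuity-corrected z = (R - 0.5 - E[R]) / SD[R] = (11 - 0.5 - 9.0000) / 1.9322 = 0.7763.
Step 5: Two-sided p-value via normal approximation = 2*(1 - Phi(|z|)) = 0.437558.
Step 6: alpha = 0.05. fail to reject H0.

R = 11, z = 0.7763, p = 0.437558, fail to reject H0.


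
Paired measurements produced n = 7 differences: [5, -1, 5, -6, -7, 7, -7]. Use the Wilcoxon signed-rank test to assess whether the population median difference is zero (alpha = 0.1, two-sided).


Step 1: Drop any zero differences (none here) and take |d_i|.
|d| = [5, 1, 5, 6, 7, 7, 7]
Step 2: Midrank |d_i| (ties get averaged ranks).
ranks: |5|->2.5, |1|->1, |5|->2.5, |6|->4, |7|->6, |7|->6, |7|->6
Step 3: Attach original signs; sum ranks with positive sign and with negative sign.
W+ = 2.5 + 2.5 + 6 = 11
W- = 1 + 4 + 6 + 6 = 17
(Check: W+ + W- = 28 should equal n(n+1)/2 = 28.)
Step 4: Test statistic W = min(W+, W-) = 11.
Step 5: Ties in |d|, so use the tie-corrected normal approximation.
        E[W] = n(n+1)/4 = 7*8/4 = 14.
        Tie groups: |d|=5 (t=2), |d|=7 (t=3); sum(t^3 - t) = 30.
        Var[W] = n(n+1)(2n+1)/24 - sum(t^3-t)/48 = 840/24 - 30/48 = 34.375.
        z = (W - E[W]) / sqrt(Var[W]) = (11 - 14) / 5.8630 = -0.5117.
        Two-sided p = 2*Phi(z) = 0.608874.
Step 6: alpha = 0.1. fail to reject H0.

W+ = 11, W- = 17, W = min = 11, p = 0.608874, fail to reject H0.


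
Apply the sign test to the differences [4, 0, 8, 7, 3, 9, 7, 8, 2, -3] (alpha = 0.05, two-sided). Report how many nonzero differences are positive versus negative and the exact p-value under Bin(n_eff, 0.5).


Step 1: Discard zero differences. Original n = 10; n_eff = number of nonzero differences = 9.
Nonzero differences (with sign): +4, +8, +7, +3, +9, +7, +8, +2, -3
Step 2: Count signs: positive = 8, negative = 1.
Step 3: Under H0: P(positive) = 0.5, so the number of positives S ~ Bin(9, 0.5).
Step 4: Two-sided exact p-value = sum of Bin(9,0.5) probabilities at or below the observed probability = 0.039062.
Step 5: alpha = 0.05. reject H0.

n_eff = 9, pos = 8, neg = 1, p = 0.039062, reject H0.


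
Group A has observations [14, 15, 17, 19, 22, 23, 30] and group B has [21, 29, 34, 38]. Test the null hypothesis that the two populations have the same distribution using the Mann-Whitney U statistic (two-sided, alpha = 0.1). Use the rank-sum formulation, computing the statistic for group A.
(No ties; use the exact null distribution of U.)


Step 1: Combine and sort all 11 observations; assign midranks.
sorted (value, group): (14,X), (15,X), (17,X), (19,X), (21,Y), (22,X), (23,X), (29,Y), (30,X), (34,Y), (38,Y)
ranks: 14->1, 15->2, 17->3, 19->4, 21->5, 22->6, 23->7, 29->8, 30->9, 34->10, 38->11
Step 2: Rank sum for X: R1 = 1 + 2 + 3 + 4 + 6 + 7 + 9 = 32.
Step 3: U_X = R1 - n1(n1+1)/2 = 32 - 7*8/2 = 32 - 28 = 4.
       U_Y = n1*n2 - U_X = 28 - 4 = 24.
Step 4: No ties, so the exact null distribution of U (based on enumerating the C(11,7) = 330 equally likely rank assignments) gives the two-sided p-value.
Step 5: p-value = 0.072727; compare to alpha = 0.1. reject H0.

U_X = 4, p = 0.072727, reject H0 at alpha = 0.1.


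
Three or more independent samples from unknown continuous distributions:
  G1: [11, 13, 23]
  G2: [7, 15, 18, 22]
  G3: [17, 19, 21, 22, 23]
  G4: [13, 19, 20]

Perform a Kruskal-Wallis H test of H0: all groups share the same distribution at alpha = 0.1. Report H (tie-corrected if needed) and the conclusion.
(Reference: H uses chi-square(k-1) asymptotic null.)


Step 1: Combine all N = 15 observations and assign midranks.
sorted (value, group, rank): (7,G2,1), (11,G1,2), (13,G1,3.5), (13,G4,3.5), (15,G2,5), (17,G3,6), (18,G2,7), (19,G3,8.5), (19,G4,8.5), (20,G4,10), (21,G3,11), (22,G2,12.5), (22,G3,12.5), (23,G1,14.5), (23,G3,14.5)
Step 2: Sum ranks within each group.
R_1 = 20 (n_1 = 3)
R_2 = 25.5 (n_2 = 4)
R_3 = 52.5 (n_3 = 5)
R_4 = 22 (n_4 = 3)
Step 3: H = 12/(N(N+1)) * sum(R_i^2/n_i) - 3(N+1)
     = 12/(15*16) * (20^2/3 + 25.5^2/4 + 52.5^2/5 + 22^2/3) - 3*16
     = 0.050000 * 1008.48 - 48
     = 2.423958.
Step 4: Ties present; correction factor C = 1 - 24/(15^3 - 15) = 0.992857. Corrected H = 2.423958 / 0.992857 = 2.441397.
Step 5: Under H0, H ~ chi^2(3); p-value = 0.485975.
Step 6: alpha = 0.1. fail to reject H0.

H = 2.4414, df = 3, p = 0.485975, fail to reject H0.


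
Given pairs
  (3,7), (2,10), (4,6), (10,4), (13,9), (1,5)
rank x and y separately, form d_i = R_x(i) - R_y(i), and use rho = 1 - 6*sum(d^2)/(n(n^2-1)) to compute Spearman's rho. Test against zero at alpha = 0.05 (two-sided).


Step 1: Rank x and y separately (midranks; no ties here).
rank(x): 3->3, 2->2, 4->4, 10->5, 13->6, 1->1
rank(y): 7->4, 10->6, 6->3, 4->1, 9->5, 5->2
Step 2: d_i = R_x(i) - R_y(i); compute d_i^2.
  (3-4)^2=1, (2-6)^2=16, (4-3)^2=1, (5-1)^2=16, (6-5)^2=1, (1-2)^2=1
sum(d^2) = 36.
Step 3: rho = 1 - 6*36 / (6*(6^2 - 1)) = 1 - 216/210 = -0.028571.
Step 4: Under H0, t = rho * sqrt((n-2)/(1-rho^2)) = -0.0572 ~ t(4).
Step 5: Two-sided p-value from the t-distribution with 4 df = 0.957155.
Step 6: alpha = 0.05. fail to reject H0.

rho = -0.0286, p = 0.957155, fail to reject H0 at alpha = 0.05.


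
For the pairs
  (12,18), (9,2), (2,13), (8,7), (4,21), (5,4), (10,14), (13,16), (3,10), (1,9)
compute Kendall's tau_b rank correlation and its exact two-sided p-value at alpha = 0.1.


Step 1: Enumerate the 45 unordered pairs (i,j) with i<j and classify each by sign(x_j-x_i) * sign(y_j-y_i).
  (1,2):dx=-3,dy=-16->C; (1,3):dx=-10,dy=-5->C; (1,4):dx=-4,dy=-11->C; (1,5):dx=-8,dy=+3->D
  (1,6):dx=-7,dy=-14->C; (1,7):dx=-2,dy=-4->C; (1,8):dx=+1,dy=-2->D; (1,9):dx=-9,dy=-8->C
  (1,10):dx=-11,dy=-9->C; (2,3):dx=-7,dy=+11->D; (2,4):dx=-1,dy=+5->D; (2,5):dx=-5,dy=+19->D
  (2,6):dx=-4,dy=+2->D; (2,7):dx=+1,dy=+12->C; (2,8):dx=+4,dy=+14->C; (2,9):dx=-6,dy=+8->D
  (2,10):dx=-8,dy=+7->D; (3,4):dx=+6,dy=-6->D; (3,5):dx=+2,dy=+8->C; (3,6):dx=+3,dy=-9->D
  (3,7):dx=+8,dy=+1->C; (3,8):dx=+11,dy=+3->C; (3,9):dx=+1,dy=-3->D; (3,10):dx=-1,dy=-4->C
  (4,5):dx=-4,dy=+14->D; (4,6):dx=-3,dy=-3->C; (4,7):dx=+2,dy=+7->C; (4,8):dx=+5,dy=+9->C
  (4,9):dx=-5,dy=+3->D; (4,10):dx=-7,dy=+2->D; (5,6):dx=+1,dy=-17->D; (5,7):dx=+6,dy=-7->D
  (5,8):dx=+9,dy=-5->D; (5,9):dx=-1,dy=-11->C; (5,10):dx=-3,dy=-12->C; (6,7):dx=+5,dy=+10->C
  (6,8):dx=+8,dy=+12->C; (6,9):dx=-2,dy=+6->D; (6,10):dx=-4,dy=+5->D; (7,8):dx=+3,dy=+2->C
  (7,9):dx=-7,dy=-4->C; (7,10):dx=-9,dy=-5->C; (8,9):dx=-10,dy=-6->C; (8,10):dx=-12,dy=-7->C
  (9,10):dx=-2,dy=-1->C
Step 2: C = 26, D = 19, total pairs = 45.
Step 3: tau = (C - D)/(n(n-1)/2) = (26 - 19)/45 = 0.155556.
Step 4: Exact two-sided p-value (enumerate n! = 3628800 permutations of y under H0): p = 0.600654.
Step 5: alpha = 0.1. fail to reject H0.

tau_b = 0.1556 (C=26, D=19), p = 0.600654, fail to reject H0.


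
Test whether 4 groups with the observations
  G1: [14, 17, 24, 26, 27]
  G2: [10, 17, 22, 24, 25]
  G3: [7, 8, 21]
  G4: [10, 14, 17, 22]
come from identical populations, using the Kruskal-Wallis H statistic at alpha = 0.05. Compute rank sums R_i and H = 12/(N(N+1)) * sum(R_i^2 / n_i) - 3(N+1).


Step 1: Combine all N = 17 observations and assign midranks.
sorted (value, group, rank): (7,G3,1), (8,G3,2), (10,G2,3.5), (10,G4,3.5), (14,G1,5.5), (14,G4,5.5), (17,G1,8), (17,G2,8), (17,G4,8), (21,G3,10), (22,G2,11.5), (22,G4,11.5), (24,G1,13.5), (24,G2,13.5), (25,G2,15), (26,G1,16), (27,G1,17)
Step 2: Sum ranks within each group.
R_1 = 60 (n_1 = 5)
R_2 = 51.5 (n_2 = 5)
R_3 = 13 (n_3 = 3)
R_4 = 28.5 (n_4 = 4)
Step 3: H = 12/(N(N+1)) * sum(R_i^2/n_i) - 3(N+1)
     = 12/(17*18) * (60^2/5 + 51.5^2/5 + 13^2/3 + 28.5^2/4) - 3*18
     = 0.039216 * 1509.85 - 54
     = 5.209641.
Step 4: Ties present; correction factor C = 1 - 48/(17^3 - 17) = 0.990196. Corrected H = 5.209641 / 0.990196 = 5.261221.
Step 5: Under H0, H ~ chi^2(3); p-value = 0.153639.
Step 6: alpha = 0.05. fail to reject H0.

H = 5.2612, df = 3, p = 0.153639, fail to reject H0.


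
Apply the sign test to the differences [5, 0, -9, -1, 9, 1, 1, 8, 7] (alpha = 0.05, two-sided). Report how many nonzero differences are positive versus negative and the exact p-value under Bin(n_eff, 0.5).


Step 1: Discard zero differences. Original n = 9; n_eff = number of nonzero differences = 8.
Nonzero differences (with sign): +5, -9, -1, +9, +1, +1, +8, +7
Step 2: Count signs: positive = 6, negative = 2.
Step 3: Under H0: P(positive) = 0.5, so the number of positives S ~ Bin(8, 0.5).
Step 4: Two-sided exact p-value = sum of Bin(8,0.5) probabilities at or below the observed probability = 0.289062.
Step 5: alpha = 0.05. fail to reject H0.

n_eff = 8, pos = 6, neg = 2, p = 0.289062, fail to reject H0.


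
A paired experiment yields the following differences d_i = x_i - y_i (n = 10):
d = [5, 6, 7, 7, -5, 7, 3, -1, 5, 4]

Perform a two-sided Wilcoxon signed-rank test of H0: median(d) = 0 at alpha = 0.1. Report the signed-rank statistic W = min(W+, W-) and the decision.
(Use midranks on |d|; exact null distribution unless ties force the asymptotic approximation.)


Step 1: Drop any zero differences (none here) and take |d_i|.
|d| = [5, 6, 7, 7, 5, 7, 3, 1, 5, 4]
Step 2: Midrank |d_i| (ties get averaged ranks).
ranks: |5|->5, |6|->7, |7|->9, |7|->9, |5|->5, |7|->9, |3|->2, |1|->1, |5|->5, |4|->3
Step 3: Attach original signs; sum ranks with positive sign and with negative sign.
W+ = 5 + 7 + 9 + 9 + 9 + 2 + 5 + 3 = 49
W- = 5 + 1 = 6
(Check: W+ + W- = 55 should equal n(n+1)/2 = 55.)
Step 4: Test statistic W = min(W+, W-) = 6.
Step 5: Ties in |d|, so use the tie-corrected normal approximation.
        E[W] = n(n+1)/4 = 10*11/4 = 27.5.
        Tie groups: |d|=5 (t=3), |d|=7 (t=3); sum(t^3 - t) = 48.
        Var[W] = n(n+1)(2n+1)/24 - sum(t^3-t)/48 = 2310/24 - 48/48 = 95.25.
        z = (W - E[W]) / sqrt(Var[W]) = (6 - 27.5) / 9.7596 = -2.2030.
        Two-sided p = 2*Phi(z) = 0.027598.
Step 6: alpha = 0.1. reject H0.

W+ = 49, W- = 6, W = min = 6, p = 0.027598, reject H0.


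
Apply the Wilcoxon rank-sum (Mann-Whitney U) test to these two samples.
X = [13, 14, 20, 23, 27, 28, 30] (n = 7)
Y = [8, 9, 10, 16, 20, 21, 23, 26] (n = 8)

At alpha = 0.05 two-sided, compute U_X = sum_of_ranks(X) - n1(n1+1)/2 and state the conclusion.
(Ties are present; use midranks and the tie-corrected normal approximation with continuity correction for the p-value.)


Step 1: Combine and sort all 15 observations; assign midranks.
sorted (value, group): (8,Y), (9,Y), (10,Y), (13,X), (14,X), (16,Y), (20,X), (20,Y), (21,Y), (23,X), (23,Y), (26,Y), (27,X), (28,X), (30,X)
ranks: 8->1, 9->2, 10->3, 13->4, 14->5, 16->6, 20->7.5, 20->7.5, 21->9, 23->10.5, 23->10.5, 26->12, 27->13, 28->14, 30->15
Step 2: Rank sum for X: R1 = 4 + 5 + 7.5 + 10.5 + 13 + 14 + 15 = 69.
Step 3: U_X = R1 - n1(n1+1)/2 = 69 - 7*8/2 = 69 - 28 = 41.
       U_Y = n1*n2 - U_X = 56 - 41 = 15.
Step 4: Ties are present, so use the tie-corrected normal approximation (with continuity correction) for the p-value.
Step 5: p-value = 0.147286; compare to alpha = 0.05. fail to reject H0.

U_X = 41, p = 0.147286, fail to reject H0 at alpha = 0.05.


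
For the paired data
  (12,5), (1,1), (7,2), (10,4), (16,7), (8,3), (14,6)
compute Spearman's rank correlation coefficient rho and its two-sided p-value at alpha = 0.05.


Step 1: Rank x and y separately (midranks; no ties here).
rank(x): 12->5, 1->1, 7->2, 10->4, 16->7, 8->3, 14->6
rank(y): 5->5, 1->1, 2->2, 4->4, 7->7, 3->3, 6->6
Step 2: d_i = R_x(i) - R_y(i); compute d_i^2.
  (5-5)^2=0, (1-1)^2=0, (2-2)^2=0, (4-4)^2=0, (7-7)^2=0, (3-3)^2=0, (6-6)^2=0
sum(d^2) = 0.
Step 3: rho = 1 - 6*0 / (7*(7^2 - 1)) = 1 - 0/336 = 1.000000.
Step 5: Two-sided p-value from the t-distribution with 5 df = 0.000000.
Step 6: alpha = 0.05. reject H0.

rho = 1.0000, p = 0.000000, reject H0 at alpha = 0.05.


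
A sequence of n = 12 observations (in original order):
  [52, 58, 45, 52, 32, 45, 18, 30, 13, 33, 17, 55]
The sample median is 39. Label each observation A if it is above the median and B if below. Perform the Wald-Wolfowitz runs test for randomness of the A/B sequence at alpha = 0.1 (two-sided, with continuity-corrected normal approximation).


Step 1: Compute median = 39; label A = above, B = below.
Labels in order: AAAABABBBBBA  (n_A = 6, n_B = 6)
Step 2: Count runs R = 5.
Step 3: Under H0 (random ordering), E[R] = 2*n_A*n_B/(n_A+n_B) + 1 = 2*6*6/12 + 1 = 7.0000.
        Var[R] = 2*n_A*n_B*(2*n_A*n_B - n_A - n_B) / ((n_A+n_B)^2 * (n_A+n_B-1)) = 4320/1584 = 2.7273.
        SD[R] = 1.6514.
Step 4: Continuity-corrected z = (R + 0.5 - E[R]) / SD[R] = (5 + 0.5 - 7.0000) / 1.6514 = -0.9083.
Step 5: Two-sided p-value via normal approximation = 2*(1 - Phi(|z|)) = 0.363722.
Step 6: alpha = 0.1. fail to reject H0.

R = 5, z = -0.9083, p = 0.363722, fail to reject H0.


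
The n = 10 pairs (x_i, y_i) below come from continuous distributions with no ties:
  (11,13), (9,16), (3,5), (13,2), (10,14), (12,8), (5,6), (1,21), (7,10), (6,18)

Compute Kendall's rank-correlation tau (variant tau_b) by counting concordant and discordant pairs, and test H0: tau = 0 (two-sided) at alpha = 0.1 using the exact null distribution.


Step 1: Enumerate the 45 unordered pairs (i,j) with i<j and classify each by sign(x_j-x_i) * sign(y_j-y_i).
  (1,2):dx=-2,dy=+3->D; (1,3):dx=-8,dy=-8->C; (1,4):dx=+2,dy=-11->D; (1,5):dx=-1,dy=+1->D
  (1,6):dx=+1,dy=-5->D; (1,7):dx=-6,dy=-7->C; (1,8):dx=-10,dy=+8->D; (1,9):dx=-4,dy=-3->C
  (1,10):dx=-5,dy=+5->D; (2,3):dx=-6,dy=-11->C; (2,4):dx=+4,dy=-14->D; (2,5):dx=+1,dy=-2->D
  (2,6):dx=+3,dy=-8->D; (2,7):dx=-4,dy=-10->C; (2,8):dx=-8,dy=+5->D; (2,9):dx=-2,dy=-6->C
  (2,10):dx=-3,dy=+2->D; (3,4):dx=+10,dy=-3->D; (3,5):dx=+7,dy=+9->C; (3,6):dx=+9,dy=+3->C
  (3,7):dx=+2,dy=+1->C; (3,8):dx=-2,dy=+16->D; (3,9):dx=+4,dy=+5->C; (3,10):dx=+3,dy=+13->C
  (4,5):dx=-3,dy=+12->D; (4,6):dx=-1,dy=+6->D; (4,7):dx=-8,dy=+4->D; (4,8):dx=-12,dy=+19->D
  (4,9):dx=-6,dy=+8->D; (4,10):dx=-7,dy=+16->D; (5,6):dx=+2,dy=-6->D; (5,7):dx=-5,dy=-8->C
  (5,8):dx=-9,dy=+7->D; (5,9):dx=-3,dy=-4->C; (5,10):dx=-4,dy=+4->D; (6,7):dx=-7,dy=-2->C
  (6,8):dx=-11,dy=+13->D; (6,9):dx=-5,dy=+2->D; (6,10):dx=-6,dy=+10->D; (7,8):dx=-4,dy=+15->D
  (7,9):dx=+2,dy=+4->C; (7,10):dx=+1,dy=+12->C; (8,9):dx=+6,dy=-11->D; (8,10):dx=+5,dy=-3->D
  (9,10):dx=-1,dy=+8->D
Step 2: C = 16, D = 29, total pairs = 45.
Step 3: tau = (C - D)/(n(n-1)/2) = (16 - 29)/45 = -0.288889.
Step 4: Exact two-sided p-value (enumerate n! = 3628800 permutations of y under H0): p = 0.291248.
Step 5: alpha = 0.1. fail to reject H0.

tau_b = -0.2889 (C=16, D=29), p = 0.291248, fail to reject H0.


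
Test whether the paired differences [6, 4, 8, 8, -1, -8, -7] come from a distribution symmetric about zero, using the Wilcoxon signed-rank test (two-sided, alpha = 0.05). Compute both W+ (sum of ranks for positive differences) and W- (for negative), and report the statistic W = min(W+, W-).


Step 1: Drop any zero differences (none here) and take |d_i|.
|d| = [6, 4, 8, 8, 1, 8, 7]
Step 2: Midrank |d_i| (ties get averaged ranks).
ranks: |6|->3, |4|->2, |8|->6, |8|->6, |1|->1, |8|->6, |7|->4
Step 3: Attach original signs; sum ranks with positive sign and with negative sign.
W+ = 3 + 2 + 6 + 6 = 17
W- = 1 + 6 + 4 = 11
(Check: W+ + W- = 28 should equal n(n+1)/2 = 28.)
Step 4: Test statistic W = min(W+, W-) = 11.
Step 5: Ties in |d|, so use the tie-corrected normal approximation.
        E[W] = n(n+1)/4 = 7*8/4 = 14.
        Tie groups: |d|=8 (t=3); sum(t^3 - t) = 24.
        Var[W] = n(n+1)(2n+1)/24 - sum(t^3-t)/48 = 840/24 - 24/48 = 34.5.
        z = (W - E[W]) / sqrt(Var[W]) = (11 - 14) / 5.8737 = -0.5108.
        Two-sided p = 2*Phi(z) = 0.609523.
Step 6: alpha = 0.05. fail to reject H0.

W+ = 17, W- = 11, W = min = 11, p = 0.609523, fail to reject H0.
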